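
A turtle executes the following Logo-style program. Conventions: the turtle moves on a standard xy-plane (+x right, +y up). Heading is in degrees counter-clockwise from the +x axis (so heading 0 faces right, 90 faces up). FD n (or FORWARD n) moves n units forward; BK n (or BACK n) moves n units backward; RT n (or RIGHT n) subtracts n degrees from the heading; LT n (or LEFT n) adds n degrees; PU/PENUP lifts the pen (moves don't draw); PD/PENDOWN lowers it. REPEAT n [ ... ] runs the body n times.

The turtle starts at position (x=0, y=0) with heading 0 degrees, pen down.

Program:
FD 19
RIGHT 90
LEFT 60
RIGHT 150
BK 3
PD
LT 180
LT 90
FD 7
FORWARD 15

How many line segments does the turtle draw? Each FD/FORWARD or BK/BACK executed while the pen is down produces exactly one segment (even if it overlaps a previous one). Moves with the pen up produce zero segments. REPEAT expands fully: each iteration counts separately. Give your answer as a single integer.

Answer: 4

Derivation:
Executing turtle program step by step:
Start: pos=(0,0), heading=0, pen down
FD 19: (0,0) -> (19,0) [heading=0, draw]
RT 90: heading 0 -> 270
LT 60: heading 270 -> 330
RT 150: heading 330 -> 180
BK 3: (19,0) -> (22,0) [heading=180, draw]
PD: pen down
LT 180: heading 180 -> 0
LT 90: heading 0 -> 90
FD 7: (22,0) -> (22,7) [heading=90, draw]
FD 15: (22,7) -> (22,22) [heading=90, draw]
Final: pos=(22,22), heading=90, 4 segment(s) drawn
Segments drawn: 4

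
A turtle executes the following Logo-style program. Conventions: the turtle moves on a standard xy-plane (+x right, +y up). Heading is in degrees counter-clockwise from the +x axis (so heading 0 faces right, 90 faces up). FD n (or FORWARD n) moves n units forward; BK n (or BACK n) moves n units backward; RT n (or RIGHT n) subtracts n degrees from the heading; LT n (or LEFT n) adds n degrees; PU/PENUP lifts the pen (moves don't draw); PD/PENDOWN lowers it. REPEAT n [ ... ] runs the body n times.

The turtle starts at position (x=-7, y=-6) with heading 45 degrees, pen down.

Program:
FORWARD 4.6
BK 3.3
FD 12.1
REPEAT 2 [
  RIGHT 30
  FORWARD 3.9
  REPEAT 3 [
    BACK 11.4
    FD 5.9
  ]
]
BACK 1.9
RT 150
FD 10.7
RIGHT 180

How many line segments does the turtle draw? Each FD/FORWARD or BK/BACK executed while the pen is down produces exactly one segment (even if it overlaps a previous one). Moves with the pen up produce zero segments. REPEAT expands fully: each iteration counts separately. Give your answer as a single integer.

Answer: 19

Derivation:
Executing turtle program step by step:
Start: pos=(-7,-6), heading=45, pen down
FD 4.6: (-7,-6) -> (-3.747,-2.747) [heading=45, draw]
BK 3.3: (-3.747,-2.747) -> (-6.081,-5.081) [heading=45, draw]
FD 12.1: (-6.081,-5.081) -> (2.475,3.475) [heading=45, draw]
REPEAT 2 [
  -- iteration 1/2 --
  RT 30: heading 45 -> 15
  FD 3.9: (2.475,3.475) -> (6.242,4.485) [heading=15, draw]
  REPEAT 3 [
    -- iteration 1/3 --
    BK 11.4: (6.242,4.485) -> (-4.769,1.534) [heading=15, draw]
    FD 5.9: (-4.769,1.534) -> (0.93,3.061) [heading=15, draw]
    -- iteration 2/3 --
    BK 11.4: (0.93,3.061) -> (-10.082,0.111) [heading=15, draw]
    FD 5.9: (-10.082,0.111) -> (-4.383,1.638) [heading=15, draw]
    -- iteration 3/3 --
    BK 11.4: (-4.383,1.638) -> (-15.394,-1.313) [heading=15, draw]
    FD 5.9: (-15.394,-1.313) -> (-9.695,0.214) [heading=15, draw]
  ]
  -- iteration 2/2 --
  RT 30: heading 15 -> 345
  FD 3.9: (-9.695,0.214) -> (-5.928,-0.795) [heading=345, draw]
  REPEAT 3 [
    -- iteration 1/3 --
    BK 11.4: (-5.928,-0.795) -> (-16.94,2.155) [heading=345, draw]
    FD 5.9: (-16.94,2.155) -> (-11.241,0.628) [heading=345, draw]
    -- iteration 2/3 --
    BK 11.4: (-11.241,0.628) -> (-22.252,3.579) [heading=345, draw]
    FD 5.9: (-22.252,3.579) -> (-16.554,2.052) [heading=345, draw]
    -- iteration 3/3 --
    BK 11.4: (-16.554,2.052) -> (-27.565,5.002) [heading=345, draw]
    FD 5.9: (-27.565,5.002) -> (-21.866,3.475) [heading=345, draw]
  ]
]
BK 1.9: (-21.866,3.475) -> (-23.701,3.967) [heading=345, draw]
RT 150: heading 345 -> 195
FD 10.7: (-23.701,3.967) -> (-34.037,1.198) [heading=195, draw]
RT 180: heading 195 -> 15
Final: pos=(-34.037,1.198), heading=15, 19 segment(s) drawn
Segments drawn: 19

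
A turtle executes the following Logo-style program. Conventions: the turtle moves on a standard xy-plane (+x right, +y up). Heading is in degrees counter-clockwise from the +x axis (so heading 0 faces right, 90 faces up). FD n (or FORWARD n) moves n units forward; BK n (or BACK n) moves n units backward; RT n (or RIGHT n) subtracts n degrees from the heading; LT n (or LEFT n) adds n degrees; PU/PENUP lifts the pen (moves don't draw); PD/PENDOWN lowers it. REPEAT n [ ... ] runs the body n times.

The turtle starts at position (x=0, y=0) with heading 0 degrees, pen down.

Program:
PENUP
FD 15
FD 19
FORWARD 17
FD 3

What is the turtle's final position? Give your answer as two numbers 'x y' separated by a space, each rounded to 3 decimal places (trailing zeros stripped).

Executing turtle program step by step:
Start: pos=(0,0), heading=0, pen down
PU: pen up
FD 15: (0,0) -> (15,0) [heading=0, move]
FD 19: (15,0) -> (34,0) [heading=0, move]
FD 17: (34,0) -> (51,0) [heading=0, move]
FD 3: (51,0) -> (54,0) [heading=0, move]
Final: pos=(54,0), heading=0, 0 segment(s) drawn

Answer: 54 0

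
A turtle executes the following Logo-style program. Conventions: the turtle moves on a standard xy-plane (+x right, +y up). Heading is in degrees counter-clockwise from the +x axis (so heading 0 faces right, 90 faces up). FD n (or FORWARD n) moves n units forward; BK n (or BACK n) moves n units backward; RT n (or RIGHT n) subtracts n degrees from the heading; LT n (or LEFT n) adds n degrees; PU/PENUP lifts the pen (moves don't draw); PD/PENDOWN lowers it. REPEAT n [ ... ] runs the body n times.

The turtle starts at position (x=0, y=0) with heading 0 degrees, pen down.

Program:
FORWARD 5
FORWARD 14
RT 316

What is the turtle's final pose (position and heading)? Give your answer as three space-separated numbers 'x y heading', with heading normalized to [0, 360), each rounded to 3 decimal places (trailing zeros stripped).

Executing turtle program step by step:
Start: pos=(0,0), heading=0, pen down
FD 5: (0,0) -> (5,0) [heading=0, draw]
FD 14: (5,0) -> (19,0) [heading=0, draw]
RT 316: heading 0 -> 44
Final: pos=(19,0), heading=44, 2 segment(s) drawn

Answer: 19 0 44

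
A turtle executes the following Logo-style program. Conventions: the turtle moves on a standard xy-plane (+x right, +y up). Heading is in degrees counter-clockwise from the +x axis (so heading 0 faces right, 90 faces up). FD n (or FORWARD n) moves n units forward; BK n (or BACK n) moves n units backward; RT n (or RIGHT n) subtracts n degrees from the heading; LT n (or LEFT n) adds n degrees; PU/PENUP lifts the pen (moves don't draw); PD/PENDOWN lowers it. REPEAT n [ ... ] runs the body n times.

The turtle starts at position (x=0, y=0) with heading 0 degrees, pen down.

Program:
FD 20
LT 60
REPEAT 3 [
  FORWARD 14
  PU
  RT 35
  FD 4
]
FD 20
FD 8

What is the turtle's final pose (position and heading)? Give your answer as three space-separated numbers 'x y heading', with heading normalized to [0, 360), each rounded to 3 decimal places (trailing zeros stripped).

Executing turtle program step by step:
Start: pos=(0,0), heading=0, pen down
FD 20: (0,0) -> (20,0) [heading=0, draw]
LT 60: heading 0 -> 60
REPEAT 3 [
  -- iteration 1/3 --
  FD 14: (20,0) -> (27,12.124) [heading=60, draw]
  PU: pen up
  RT 35: heading 60 -> 25
  FD 4: (27,12.124) -> (30.625,13.815) [heading=25, move]
  -- iteration 2/3 --
  FD 14: (30.625,13.815) -> (43.314,19.731) [heading=25, move]
  PU: pen up
  RT 35: heading 25 -> 350
  FD 4: (43.314,19.731) -> (47.253,19.037) [heading=350, move]
  -- iteration 3/3 --
  FD 14: (47.253,19.037) -> (61.04,16.606) [heading=350, move]
  PU: pen up
  RT 35: heading 350 -> 315
  FD 4: (61.04,16.606) -> (63.869,13.777) [heading=315, move]
]
FD 20: (63.869,13.777) -> (78.011,-0.365) [heading=315, move]
FD 8: (78.011,-0.365) -> (83.667,-6.022) [heading=315, move]
Final: pos=(83.667,-6.022), heading=315, 2 segment(s) drawn

Answer: 83.667 -6.022 315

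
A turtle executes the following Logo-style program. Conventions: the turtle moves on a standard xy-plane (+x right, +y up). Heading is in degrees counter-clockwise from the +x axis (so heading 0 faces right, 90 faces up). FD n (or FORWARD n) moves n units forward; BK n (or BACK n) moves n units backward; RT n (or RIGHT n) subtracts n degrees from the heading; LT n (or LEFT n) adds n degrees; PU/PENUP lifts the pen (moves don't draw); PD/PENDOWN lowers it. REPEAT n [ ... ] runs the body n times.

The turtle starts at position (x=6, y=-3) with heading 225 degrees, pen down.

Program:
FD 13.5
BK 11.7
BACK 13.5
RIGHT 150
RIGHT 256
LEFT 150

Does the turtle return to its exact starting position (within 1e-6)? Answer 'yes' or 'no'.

Executing turtle program step by step:
Start: pos=(6,-3), heading=225, pen down
FD 13.5: (6,-3) -> (-3.546,-12.546) [heading=225, draw]
BK 11.7: (-3.546,-12.546) -> (4.727,-4.273) [heading=225, draw]
BK 13.5: (4.727,-4.273) -> (14.273,5.273) [heading=225, draw]
RT 150: heading 225 -> 75
RT 256: heading 75 -> 179
LT 150: heading 179 -> 329
Final: pos=(14.273,5.273), heading=329, 3 segment(s) drawn

Start position: (6, -3)
Final position: (14.273, 5.273)
Distance = 11.7; >= 1e-6 -> NOT closed

Answer: no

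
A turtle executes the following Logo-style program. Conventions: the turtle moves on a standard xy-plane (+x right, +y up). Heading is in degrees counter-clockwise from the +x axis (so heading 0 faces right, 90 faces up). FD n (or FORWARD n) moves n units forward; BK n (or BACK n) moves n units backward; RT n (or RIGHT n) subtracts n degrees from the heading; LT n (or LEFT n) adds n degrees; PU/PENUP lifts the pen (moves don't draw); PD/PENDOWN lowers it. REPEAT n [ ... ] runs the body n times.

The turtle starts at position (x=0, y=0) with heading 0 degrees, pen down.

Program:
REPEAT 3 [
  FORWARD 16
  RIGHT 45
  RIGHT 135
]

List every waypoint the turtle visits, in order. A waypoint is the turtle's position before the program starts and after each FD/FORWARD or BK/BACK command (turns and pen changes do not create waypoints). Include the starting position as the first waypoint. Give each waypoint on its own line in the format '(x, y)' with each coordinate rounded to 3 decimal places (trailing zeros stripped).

Answer: (0, 0)
(16, 0)
(0, 0)
(16, 0)

Derivation:
Executing turtle program step by step:
Start: pos=(0,0), heading=0, pen down
REPEAT 3 [
  -- iteration 1/3 --
  FD 16: (0,0) -> (16,0) [heading=0, draw]
  RT 45: heading 0 -> 315
  RT 135: heading 315 -> 180
  -- iteration 2/3 --
  FD 16: (16,0) -> (0,0) [heading=180, draw]
  RT 45: heading 180 -> 135
  RT 135: heading 135 -> 0
  -- iteration 3/3 --
  FD 16: (0,0) -> (16,0) [heading=0, draw]
  RT 45: heading 0 -> 315
  RT 135: heading 315 -> 180
]
Final: pos=(16,0), heading=180, 3 segment(s) drawn
Waypoints (4 total):
(0, 0)
(16, 0)
(0, 0)
(16, 0)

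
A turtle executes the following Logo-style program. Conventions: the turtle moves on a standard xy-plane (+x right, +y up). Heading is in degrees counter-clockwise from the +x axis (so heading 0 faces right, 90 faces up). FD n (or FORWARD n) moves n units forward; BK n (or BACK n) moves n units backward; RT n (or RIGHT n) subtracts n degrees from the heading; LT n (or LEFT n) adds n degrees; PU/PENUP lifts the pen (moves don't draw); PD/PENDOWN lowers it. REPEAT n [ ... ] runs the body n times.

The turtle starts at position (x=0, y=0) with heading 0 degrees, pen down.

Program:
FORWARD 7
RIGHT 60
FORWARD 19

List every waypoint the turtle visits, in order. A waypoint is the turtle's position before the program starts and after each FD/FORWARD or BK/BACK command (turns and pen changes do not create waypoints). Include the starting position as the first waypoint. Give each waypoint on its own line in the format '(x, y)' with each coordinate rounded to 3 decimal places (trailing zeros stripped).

Answer: (0, 0)
(7, 0)
(16.5, -16.454)

Derivation:
Executing turtle program step by step:
Start: pos=(0,0), heading=0, pen down
FD 7: (0,0) -> (7,0) [heading=0, draw]
RT 60: heading 0 -> 300
FD 19: (7,0) -> (16.5,-16.454) [heading=300, draw]
Final: pos=(16.5,-16.454), heading=300, 2 segment(s) drawn
Waypoints (3 total):
(0, 0)
(7, 0)
(16.5, -16.454)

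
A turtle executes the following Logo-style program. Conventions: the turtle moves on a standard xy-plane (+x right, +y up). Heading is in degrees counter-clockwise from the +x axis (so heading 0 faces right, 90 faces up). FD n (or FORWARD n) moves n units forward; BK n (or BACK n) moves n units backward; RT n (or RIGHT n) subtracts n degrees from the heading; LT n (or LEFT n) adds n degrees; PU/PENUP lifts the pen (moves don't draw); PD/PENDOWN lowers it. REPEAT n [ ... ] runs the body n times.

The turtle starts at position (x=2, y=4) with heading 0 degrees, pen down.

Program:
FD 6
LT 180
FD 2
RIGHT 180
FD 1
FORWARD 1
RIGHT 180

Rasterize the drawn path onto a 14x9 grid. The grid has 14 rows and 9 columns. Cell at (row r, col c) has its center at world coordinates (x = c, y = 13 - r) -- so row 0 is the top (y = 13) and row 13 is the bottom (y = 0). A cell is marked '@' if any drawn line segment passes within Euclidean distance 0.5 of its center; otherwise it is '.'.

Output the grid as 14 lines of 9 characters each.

Answer: .........
.........
.........
.........
.........
.........
.........
.........
.........
..@@@@@@@
.........
.........
.........
.........

Derivation:
Segment 0: (2,4) -> (8,4)
Segment 1: (8,4) -> (6,4)
Segment 2: (6,4) -> (7,4)
Segment 3: (7,4) -> (8,4)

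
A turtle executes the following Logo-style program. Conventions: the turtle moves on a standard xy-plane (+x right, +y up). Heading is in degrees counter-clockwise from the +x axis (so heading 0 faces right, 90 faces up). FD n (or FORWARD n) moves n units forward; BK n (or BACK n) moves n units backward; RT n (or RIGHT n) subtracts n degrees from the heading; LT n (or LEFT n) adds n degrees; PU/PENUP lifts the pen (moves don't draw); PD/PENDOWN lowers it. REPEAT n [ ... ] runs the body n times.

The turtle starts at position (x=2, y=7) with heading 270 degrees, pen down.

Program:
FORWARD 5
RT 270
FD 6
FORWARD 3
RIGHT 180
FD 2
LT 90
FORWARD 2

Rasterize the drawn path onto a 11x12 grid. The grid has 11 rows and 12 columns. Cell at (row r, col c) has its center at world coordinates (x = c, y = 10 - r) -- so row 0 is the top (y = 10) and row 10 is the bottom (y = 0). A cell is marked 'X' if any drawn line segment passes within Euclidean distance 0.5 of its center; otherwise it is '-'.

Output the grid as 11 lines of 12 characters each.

Answer: ------------
------------
------------
--X---------
--X---------
--X---------
--X---------
--X---------
--XXXXXXXXXX
---------X--
---------X--

Derivation:
Segment 0: (2,7) -> (2,2)
Segment 1: (2,2) -> (8,2)
Segment 2: (8,2) -> (11,2)
Segment 3: (11,2) -> (9,2)
Segment 4: (9,2) -> (9,-0)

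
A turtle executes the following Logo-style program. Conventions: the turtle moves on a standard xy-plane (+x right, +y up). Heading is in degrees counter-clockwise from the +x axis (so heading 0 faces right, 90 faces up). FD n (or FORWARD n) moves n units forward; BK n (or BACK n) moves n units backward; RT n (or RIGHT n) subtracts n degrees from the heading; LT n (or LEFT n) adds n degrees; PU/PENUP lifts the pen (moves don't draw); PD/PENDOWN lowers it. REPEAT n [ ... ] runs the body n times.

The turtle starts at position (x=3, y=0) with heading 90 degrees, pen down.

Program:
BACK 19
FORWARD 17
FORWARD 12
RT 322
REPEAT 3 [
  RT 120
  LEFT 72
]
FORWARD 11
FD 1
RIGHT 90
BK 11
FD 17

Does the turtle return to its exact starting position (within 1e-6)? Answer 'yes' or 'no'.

Executing turtle program step by step:
Start: pos=(3,0), heading=90, pen down
BK 19: (3,0) -> (3,-19) [heading=90, draw]
FD 17: (3,-19) -> (3,-2) [heading=90, draw]
FD 12: (3,-2) -> (3,10) [heading=90, draw]
RT 322: heading 90 -> 128
REPEAT 3 [
  -- iteration 1/3 --
  RT 120: heading 128 -> 8
  LT 72: heading 8 -> 80
  -- iteration 2/3 --
  RT 120: heading 80 -> 320
  LT 72: heading 320 -> 32
  -- iteration 3/3 --
  RT 120: heading 32 -> 272
  LT 72: heading 272 -> 344
]
FD 11: (3,10) -> (13.574,6.968) [heading=344, draw]
FD 1: (13.574,6.968) -> (14.535,6.692) [heading=344, draw]
RT 90: heading 344 -> 254
BK 11: (14.535,6.692) -> (17.567,17.266) [heading=254, draw]
FD 17: (17.567,17.266) -> (12.881,0.925) [heading=254, draw]
Final: pos=(12.881,0.925), heading=254, 7 segment(s) drawn

Start position: (3, 0)
Final position: (12.881, 0.925)
Distance = 9.924; >= 1e-6 -> NOT closed

Answer: no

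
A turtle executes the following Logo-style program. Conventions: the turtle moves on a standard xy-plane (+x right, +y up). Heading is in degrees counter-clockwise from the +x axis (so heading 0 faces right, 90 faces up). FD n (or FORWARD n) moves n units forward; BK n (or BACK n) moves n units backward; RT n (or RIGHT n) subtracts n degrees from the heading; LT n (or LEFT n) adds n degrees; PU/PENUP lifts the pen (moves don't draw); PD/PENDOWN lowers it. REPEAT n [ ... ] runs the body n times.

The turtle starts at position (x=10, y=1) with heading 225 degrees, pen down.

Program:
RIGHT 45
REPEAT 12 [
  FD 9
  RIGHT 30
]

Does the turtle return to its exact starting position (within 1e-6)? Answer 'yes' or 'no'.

Answer: yes

Derivation:
Executing turtle program step by step:
Start: pos=(10,1), heading=225, pen down
RT 45: heading 225 -> 180
REPEAT 12 [
  -- iteration 1/12 --
  FD 9: (10,1) -> (1,1) [heading=180, draw]
  RT 30: heading 180 -> 150
  -- iteration 2/12 --
  FD 9: (1,1) -> (-6.794,5.5) [heading=150, draw]
  RT 30: heading 150 -> 120
  -- iteration 3/12 --
  FD 9: (-6.794,5.5) -> (-11.294,13.294) [heading=120, draw]
  RT 30: heading 120 -> 90
  -- iteration 4/12 --
  FD 9: (-11.294,13.294) -> (-11.294,22.294) [heading=90, draw]
  RT 30: heading 90 -> 60
  -- iteration 5/12 --
  FD 9: (-11.294,22.294) -> (-6.794,30.088) [heading=60, draw]
  RT 30: heading 60 -> 30
  -- iteration 6/12 --
  FD 9: (-6.794,30.088) -> (1,34.588) [heading=30, draw]
  RT 30: heading 30 -> 0
  -- iteration 7/12 --
  FD 9: (1,34.588) -> (10,34.588) [heading=0, draw]
  RT 30: heading 0 -> 330
  -- iteration 8/12 --
  FD 9: (10,34.588) -> (17.794,30.088) [heading=330, draw]
  RT 30: heading 330 -> 300
  -- iteration 9/12 --
  FD 9: (17.794,30.088) -> (22.294,22.294) [heading=300, draw]
  RT 30: heading 300 -> 270
  -- iteration 10/12 --
  FD 9: (22.294,22.294) -> (22.294,13.294) [heading=270, draw]
  RT 30: heading 270 -> 240
  -- iteration 11/12 --
  FD 9: (22.294,13.294) -> (17.794,5.5) [heading=240, draw]
  RT 30: heading 240 -> 210
  -- iteration 12/12 --
  FD 9: (17.794,5.5) -> (10,1) [heading=210, draw]
  RT 30: heading 210 -> 180
]
Final: pos=(10,1), heading=180, 12 segment(s) drawn

Start position: (10, 1)
Final position: (10, 1)
Distance = 0; < 1e-6 -> CLOSED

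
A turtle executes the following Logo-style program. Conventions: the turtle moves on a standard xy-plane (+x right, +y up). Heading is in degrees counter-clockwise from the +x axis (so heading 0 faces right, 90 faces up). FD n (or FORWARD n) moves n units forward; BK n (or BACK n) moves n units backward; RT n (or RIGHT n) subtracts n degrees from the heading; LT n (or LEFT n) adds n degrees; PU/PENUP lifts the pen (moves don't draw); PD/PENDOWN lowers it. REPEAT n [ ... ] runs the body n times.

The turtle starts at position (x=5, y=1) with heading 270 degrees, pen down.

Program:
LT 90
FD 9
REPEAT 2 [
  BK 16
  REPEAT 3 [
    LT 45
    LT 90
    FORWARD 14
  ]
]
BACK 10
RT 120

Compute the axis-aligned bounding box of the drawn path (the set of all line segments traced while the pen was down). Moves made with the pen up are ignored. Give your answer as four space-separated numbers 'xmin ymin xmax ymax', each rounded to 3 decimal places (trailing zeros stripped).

Answer: -27.314 -14.414 14 10.899

Derivation:
Executing turtle program step by step:
Start: pos=(5,1), heading=270, pen down
LT 90: heading 270 -> 0
FD 9: (5,1) -> (14,1) [heading=0, draw]
REPEAT 2 [
  -- iteration 1/2 --
  BK 16: (14,1) -> (-2,1) [heading=0, draw]
  REPEAT 3 [
    -- iteration 1/3 --
    LT 45: heading 0 -> 45
    LT 90: heading 45 -> 135
    FD 14: (-2,1) -> (-11.899,10.899) [heading=135, draw]
    -- iteration 2/3 --
    LT 45: heading 135 -> 180
    LT 90: heading 180 -> 270
    FD 14: (-11.899,10.899) -> (-11.899,-3.101) [heading=270, draw]
    -- iteration 3/3 --
    LT 45: heading 270 -> 315
    LT 90: heading 315 -> 45
    FD 14: (-11.899,-3.101) -> (-2,6.799) [heading=45, draw]
  ]
  -- iteration 2/2 --
  BK 16: (-2,6.799) -> (-13.314,-4.515) [heading=45, draw]
  REPEAT 3 [
    -- iteration 1/3 --
    LT 45: heading 45 -> 90
    LT 90: heading 90 -> 180
    FD 14: (-13.314,-4.515) -> (-27.314,-4.515) [heading=180, draw]
    -- iteration 2/3 --
    LT 45: heading 180 -> 225
    LT 90: heading 225 -> 315
    FD 14: (-27.314,-4.515) -> (-17.414,-14.414) [heading=315, draw]
    -- iteration 3/3 --
    LT 45: heading 315 -> 0
    LT 90: heading 0 -> 90
    FD 14: (-17.414,-14.414) -> (-17.414,-0.414) [heading=90, draw]
  ]
]
BK 10: (-17.414,-0.414) -> (-17.414,-10.414) [heading=90, draw]
RT 120: heading 90 -> 330
Final: pos=(-17.414,-10.414), heading=330, 10 segment(s) drawn

Segment endpoints: x in {-27.314, -17.414, -17.414, -17.414, -13.314, -11.899, -11.899, -2, -2, 5, 14}, y in {-14.414, -10.414, -4.515, -4.515, -3.101, -0.414, 1, 1, 1, 6.799, 10.899}
xmin=-27.314, ymin=-14.414, xmax=14, ymax=10.899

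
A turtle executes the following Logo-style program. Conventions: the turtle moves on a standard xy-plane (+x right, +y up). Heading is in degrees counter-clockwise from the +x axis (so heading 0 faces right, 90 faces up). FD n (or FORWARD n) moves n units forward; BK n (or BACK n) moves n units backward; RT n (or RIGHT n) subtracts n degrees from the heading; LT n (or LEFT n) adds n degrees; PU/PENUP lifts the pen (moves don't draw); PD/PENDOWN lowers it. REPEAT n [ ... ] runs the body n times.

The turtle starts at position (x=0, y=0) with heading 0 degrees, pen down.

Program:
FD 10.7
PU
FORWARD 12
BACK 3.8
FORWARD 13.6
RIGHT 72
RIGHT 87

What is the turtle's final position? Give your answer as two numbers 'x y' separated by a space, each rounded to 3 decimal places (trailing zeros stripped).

Executing turtle program step by step:
Start: pos=(0,0), heading=0, pen down
FD 10.7: (0,0) -> (10.7,0) [heading=0, draw]
PU: pen up
FD 12: (10.7,0) -> (22.7,0) [heading=0, move]
BK 3.8: (22.7,0) -> (18.9,0) [heading=0, move]
FD 13.6: (18.9,0) -> (32.5,0) [heading=0, move]
RT 72: heading 0 -> 288
RT 87: heading 288 -> 201
Final: pos=(32.5,0), heading=201, 1 segment(s) drawn

Answer: 32.5 0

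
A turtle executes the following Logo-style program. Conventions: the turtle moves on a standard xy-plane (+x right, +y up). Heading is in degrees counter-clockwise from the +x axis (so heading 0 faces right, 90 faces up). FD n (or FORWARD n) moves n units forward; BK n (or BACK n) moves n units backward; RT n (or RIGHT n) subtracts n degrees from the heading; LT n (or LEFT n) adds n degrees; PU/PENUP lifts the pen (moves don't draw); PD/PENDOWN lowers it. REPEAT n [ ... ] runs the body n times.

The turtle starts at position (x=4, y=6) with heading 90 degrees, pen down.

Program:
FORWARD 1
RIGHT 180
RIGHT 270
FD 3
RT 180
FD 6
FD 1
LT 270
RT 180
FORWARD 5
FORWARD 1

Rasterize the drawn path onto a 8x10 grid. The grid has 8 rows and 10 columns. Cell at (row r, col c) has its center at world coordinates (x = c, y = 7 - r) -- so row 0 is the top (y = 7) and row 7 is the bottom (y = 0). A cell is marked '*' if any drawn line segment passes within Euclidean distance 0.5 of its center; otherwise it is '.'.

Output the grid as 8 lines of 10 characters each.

Answer: ********..
*...*.....
*.........
*.........
*.........
*.........
*.........
..........

Derivation:
Segment 0: (4,6) -> (4,7)
Segment 1: (4,7) -> (7,7)
Segment 2: (7,7) -> (1,7)
Segment 3: (1,7) -> (0,7)
Segment 4: (0,7) -> (0,2)
Segment 5: (0,2) -> (0,1)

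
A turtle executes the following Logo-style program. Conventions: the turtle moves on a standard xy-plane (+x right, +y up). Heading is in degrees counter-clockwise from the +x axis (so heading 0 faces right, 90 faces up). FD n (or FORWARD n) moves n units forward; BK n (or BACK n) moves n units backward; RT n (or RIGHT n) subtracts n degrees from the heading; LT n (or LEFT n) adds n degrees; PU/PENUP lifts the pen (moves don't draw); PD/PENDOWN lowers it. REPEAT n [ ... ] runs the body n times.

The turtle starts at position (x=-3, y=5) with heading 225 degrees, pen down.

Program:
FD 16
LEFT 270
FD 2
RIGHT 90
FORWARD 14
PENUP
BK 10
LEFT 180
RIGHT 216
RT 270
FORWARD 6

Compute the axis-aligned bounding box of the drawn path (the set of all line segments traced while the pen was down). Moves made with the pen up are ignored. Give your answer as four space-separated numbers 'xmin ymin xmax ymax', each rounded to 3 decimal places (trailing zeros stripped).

Executing turtle program step by step:
Start: pos=(-3,5), heading=225, pen down
FD 16: (-3,5) -> (-14.314,-6.314) [heading=225, draw]
LT 270: heading 225 -> 135
FD 2: (-14.314,-6.314) -> (-15.728,-4.899) [heading=135, draw]
RT 90: heading 135 -> 45
FD 14: (-15.728,-4.899) -> (-5.828,5) [heading=45, draw]
PU: pen up
BK 10: (-5.828,5) -> (-12.899,-2.071) [heading=45, move]
LT 180: heading 45 -> 225
RT 216: heading 225 -> 9
RT 270: heading 9 -> 99
FD 6: (-12.899,-2.071) -> (-13.838,3.855) [heading=99, move]
Final: pos=(-13.838,3.855), heading=99, 3 segment(s) drawn

Segment endpoints: x in {-15.728, -14.314, -5.828, -3}, y in {-6.314, -4.899, 5, 5}
xmin=-15.728, ymin=-6.314, xmax=-3, ymax=5

Answer: -15.728 -6.314 -3 5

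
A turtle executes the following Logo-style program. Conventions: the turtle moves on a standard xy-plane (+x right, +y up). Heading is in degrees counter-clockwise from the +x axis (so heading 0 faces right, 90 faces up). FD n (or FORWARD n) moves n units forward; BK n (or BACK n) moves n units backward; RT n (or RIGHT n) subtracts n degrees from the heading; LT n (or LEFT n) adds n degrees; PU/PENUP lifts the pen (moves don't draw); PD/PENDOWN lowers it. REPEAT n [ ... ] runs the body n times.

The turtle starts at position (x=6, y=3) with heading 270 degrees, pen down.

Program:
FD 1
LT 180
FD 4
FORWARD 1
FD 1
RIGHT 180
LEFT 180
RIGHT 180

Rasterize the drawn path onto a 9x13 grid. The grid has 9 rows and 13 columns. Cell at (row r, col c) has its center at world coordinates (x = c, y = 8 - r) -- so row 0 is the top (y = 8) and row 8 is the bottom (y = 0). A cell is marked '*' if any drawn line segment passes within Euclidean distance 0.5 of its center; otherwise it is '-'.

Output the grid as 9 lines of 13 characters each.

Answer: ------*------
------*------
------*------
------*------
------*------
------*------
------*------
-------------
-------------

Derivation:
Segment 0: (6,3) -> (6,2)
Segment 1: (6,2) -> (6,6)
Segment 2: (6,6) -> (6,7)
Segment 3: (6,7) -> (6,8)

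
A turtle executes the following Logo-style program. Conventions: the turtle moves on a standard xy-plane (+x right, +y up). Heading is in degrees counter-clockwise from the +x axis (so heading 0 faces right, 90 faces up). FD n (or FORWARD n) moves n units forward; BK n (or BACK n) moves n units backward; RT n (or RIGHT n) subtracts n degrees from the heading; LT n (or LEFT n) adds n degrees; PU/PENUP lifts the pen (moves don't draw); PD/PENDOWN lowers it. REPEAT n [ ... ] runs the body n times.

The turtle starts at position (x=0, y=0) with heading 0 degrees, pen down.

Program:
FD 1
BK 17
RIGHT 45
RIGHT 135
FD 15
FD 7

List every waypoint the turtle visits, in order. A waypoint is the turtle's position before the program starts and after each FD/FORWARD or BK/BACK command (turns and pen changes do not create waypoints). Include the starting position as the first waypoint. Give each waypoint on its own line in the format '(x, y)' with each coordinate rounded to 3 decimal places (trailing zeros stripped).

Executing turtle program step by step:
Start: pos=(0,0), heading=0, pen down
FD 1: (0,0) -> (1,0) [heading=0, draw]
BK 17: (1,0) -> (-16,0) [heading=0, draw]
RT 45: heading 0 -> 315
RT 135: heading 315 -> 180
FD 15: (-16,0) -> (-31,0) [heading=180, draw]
FD 7: (-31,0) -> (-38,0) [heading=180, draw]
Final: pos=(-38,0), heading=180, 4 segment(s) drawn
Waypoints (5 total):
(0, 0)
(1, 0)
(-16, 0)
(-31, 0)
(-38, 0)

Answer: (0, 0)
(1, 0)
(-16, 0)
(-31, 0)
(-38, 0)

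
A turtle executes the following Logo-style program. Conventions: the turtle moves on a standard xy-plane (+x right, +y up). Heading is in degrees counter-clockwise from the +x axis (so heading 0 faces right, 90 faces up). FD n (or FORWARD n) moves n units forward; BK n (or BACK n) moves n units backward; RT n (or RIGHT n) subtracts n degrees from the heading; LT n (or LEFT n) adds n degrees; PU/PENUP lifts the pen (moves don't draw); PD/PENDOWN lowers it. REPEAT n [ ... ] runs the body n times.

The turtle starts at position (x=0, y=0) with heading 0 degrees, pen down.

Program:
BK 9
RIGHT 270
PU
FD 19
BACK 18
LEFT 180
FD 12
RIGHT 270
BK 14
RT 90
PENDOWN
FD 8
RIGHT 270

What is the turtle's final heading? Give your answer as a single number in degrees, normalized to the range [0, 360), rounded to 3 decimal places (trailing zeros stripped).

Executing turtle program step by step:
Start: pos=(0,0), heading=0, pen down
BK 9: (0,0) -> (-9,0) [heading=0, draw]
RT 270: heading 0 -> 90
PU: pen up
FD 19: (-9,0) -> (-9,19) [heading=90, move]
BK 18: (-9,19) -> (-9,1) [heading=90, move]
LT 180: heading 90 -> 270
FD 12: (-9,1) -> (-9,-11) [heading=270, move]
RT 270: heading 270 -> 0
BK 14: (-9,-11) -> (-23,-11) [heading=0, move]
RT 90: heading 0 -> 270
PD: pen down
FD 8: (-23,-11) -> (-23,-19) [heading=270, draw]
RT 270: heading 270 -> 0
Final: pos=(-23,-19), heading=0, 2 segment(s) drawn

Answer: 0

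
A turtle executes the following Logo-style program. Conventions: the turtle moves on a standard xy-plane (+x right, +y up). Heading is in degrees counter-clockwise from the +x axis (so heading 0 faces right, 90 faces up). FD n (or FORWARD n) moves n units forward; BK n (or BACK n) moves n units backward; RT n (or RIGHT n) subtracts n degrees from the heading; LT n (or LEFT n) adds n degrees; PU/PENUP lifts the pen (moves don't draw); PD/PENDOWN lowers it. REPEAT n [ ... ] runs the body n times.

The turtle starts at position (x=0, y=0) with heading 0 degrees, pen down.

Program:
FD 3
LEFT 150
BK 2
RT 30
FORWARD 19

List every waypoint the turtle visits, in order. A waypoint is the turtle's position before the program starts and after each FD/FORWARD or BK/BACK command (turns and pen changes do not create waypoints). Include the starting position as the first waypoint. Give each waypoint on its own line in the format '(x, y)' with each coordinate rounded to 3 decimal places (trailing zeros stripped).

Executing turtle program step by step:
Start: pos=(0,0), heading=0, pen down
FD 3: (0,0) -> (3,0) [heading=0, draw]
LT 150: heading 0 -> 150
BK 2: (3,0) -> (4.732,-1) [heading=150, draw]
RT 30: heading 150 -> 120
FD 19: (4.732,-1) -> (-4.768,15.454) [heading=120, draw]
Final: pos=(-4.768,15.454), heading=120, 3 segment(s) drawn
Waypoints (4 total):
(0, 0)
(3, 0)
(4.732, -1)
(-4.768, 15.454)

Answer: (0, 0)
(3, 0)
(4.732, -1)
(-4.768, 15.454)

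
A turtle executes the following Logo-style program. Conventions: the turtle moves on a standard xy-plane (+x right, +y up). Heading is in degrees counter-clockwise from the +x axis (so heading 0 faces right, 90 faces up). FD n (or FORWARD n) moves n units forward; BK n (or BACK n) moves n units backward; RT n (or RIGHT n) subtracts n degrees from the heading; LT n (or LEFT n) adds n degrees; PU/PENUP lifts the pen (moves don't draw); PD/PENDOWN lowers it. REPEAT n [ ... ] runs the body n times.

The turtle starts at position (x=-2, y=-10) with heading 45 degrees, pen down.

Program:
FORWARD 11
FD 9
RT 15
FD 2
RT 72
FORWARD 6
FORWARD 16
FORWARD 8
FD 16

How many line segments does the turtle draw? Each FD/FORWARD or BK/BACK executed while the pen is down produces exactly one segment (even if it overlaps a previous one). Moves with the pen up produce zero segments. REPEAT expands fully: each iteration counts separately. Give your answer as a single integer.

Executing turtle program step by step:
Start: pos=(-2,-10), heading=45, pen down
FD 11: (-2,-10) -> (5.778,-2.222) [heading=45, draw]
FD 9: (5.778,-2.222) -> (12.142,4.142) [heading=45, draw]
RT 15: heading 45 -> 30
FD 2: (12.142,4.142) -> (13.874,5.142) [heading=30, draw]
RT 72: heading 30 -> 318
FD 6: (13.874,5.142) -> (18.333,1.127) [heading=318, draw]
FD 16: (18.333,1.127) -> (30.223,-9.579) [heading=318, draw]
FD 8: (30.223,-9.579) -> (36.169,-14.932) [heading=318, draw]
FD 16: (36.169,-14.932) -> (48.059,-25.638) [heading=318, draw]
Final: pos=(48.059,-25.638), heading=318, 7 segment(s) drawn
Segments drawn: 7

Answer: 7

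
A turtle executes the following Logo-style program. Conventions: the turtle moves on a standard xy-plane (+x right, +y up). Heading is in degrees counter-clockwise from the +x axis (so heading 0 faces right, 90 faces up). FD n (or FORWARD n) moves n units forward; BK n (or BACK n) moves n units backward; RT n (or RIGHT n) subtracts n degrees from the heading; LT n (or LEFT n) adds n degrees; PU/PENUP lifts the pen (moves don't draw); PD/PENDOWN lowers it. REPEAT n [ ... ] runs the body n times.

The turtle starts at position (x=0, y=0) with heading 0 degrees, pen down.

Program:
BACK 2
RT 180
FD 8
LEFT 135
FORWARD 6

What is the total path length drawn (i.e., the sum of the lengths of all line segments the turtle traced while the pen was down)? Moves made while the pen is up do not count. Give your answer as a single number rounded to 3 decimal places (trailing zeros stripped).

Executing turtle program step by step:
Start: pos=(0,0), heading=0, pen down
BK 2: (0,0) -> (-2,0) [heading=0, draw]
RT 180: heading 0 -> 180
FD 8: (-2,0) -> (-10,0) [heading=180, draw]
LT 135: heading 180 -> 315
FD 6: (-10,0) -> (-5.757,-4.243) [heading=315, draw]
Final: pos=(-5.757,-4.243), heading=315, 3 segment(s) drawn

Segment lengths:
  seg 1: (0,0) -> (-2,0), length = 2
  seg 2: (-2,0) -> (-10,0), length = 8
  seg 3: (-10,0) -> (-5.757,-4.243), length = 6
Total = 16

Answer: 16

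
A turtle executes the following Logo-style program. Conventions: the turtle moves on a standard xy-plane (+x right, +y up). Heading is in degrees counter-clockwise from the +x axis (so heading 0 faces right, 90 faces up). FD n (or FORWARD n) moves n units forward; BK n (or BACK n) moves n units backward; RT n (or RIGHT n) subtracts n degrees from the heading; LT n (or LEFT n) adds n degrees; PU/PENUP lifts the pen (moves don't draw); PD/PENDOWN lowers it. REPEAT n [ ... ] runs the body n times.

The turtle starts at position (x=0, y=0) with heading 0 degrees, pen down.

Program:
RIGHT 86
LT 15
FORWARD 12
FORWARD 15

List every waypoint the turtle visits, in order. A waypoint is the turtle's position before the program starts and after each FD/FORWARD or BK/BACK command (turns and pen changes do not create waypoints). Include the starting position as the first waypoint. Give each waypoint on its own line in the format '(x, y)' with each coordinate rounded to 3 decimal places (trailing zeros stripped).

Answer: (0, 0)
(3.907, -11.346)
(8.79, -25.529)

Derivation:
Executing turtle program step by step:
Start: pos=(0,0), heading=0, pen down
RT 86: heading 0 -> 274
LT 15: heading 274 -> 289
FD 12: (0,0) -> (3.907,-11.346) [heading=289, draw]
FD 15: (3.907,-11.346) -> (8.79,-25.529) [heading=289, draw]
Final: pos=(8.79,-25.529), heading=289, 2 segment(s) drawn
Waypoints (3 total):
(0, 0)
(3.907, -11.346)
(8.79, -25.529)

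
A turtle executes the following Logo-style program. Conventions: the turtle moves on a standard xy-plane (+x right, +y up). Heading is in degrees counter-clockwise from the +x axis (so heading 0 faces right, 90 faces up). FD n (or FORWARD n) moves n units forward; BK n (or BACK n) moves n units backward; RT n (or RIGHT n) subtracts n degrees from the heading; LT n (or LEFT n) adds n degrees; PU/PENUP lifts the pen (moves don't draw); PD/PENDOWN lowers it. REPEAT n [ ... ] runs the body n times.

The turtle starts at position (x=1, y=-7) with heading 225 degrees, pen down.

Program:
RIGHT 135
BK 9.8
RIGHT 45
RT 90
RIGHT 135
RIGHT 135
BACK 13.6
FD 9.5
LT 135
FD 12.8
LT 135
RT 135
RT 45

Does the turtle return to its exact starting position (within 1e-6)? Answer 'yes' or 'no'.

Answer: no

Derivation:
Executing turtle program step by step:
Start: pos=(1,-7), heading=225, pen down
RT 135: heading 225 -> 90
BK 9.8: (1,-7) -> (1,-16.8) [heading=90, draw]
RT 45: heading 90 -> 45
RT 90: heading 45 -> 315
RT 135: heading 315 -> 180
RT 135: heading 180 -> 45
BK 13.6: (1,-16.8) -> (-8.617,-26.417) [heading=45, draw]
FD 9.5: (-8.617,-26.417) -> (-1.899,-19.699) [heading=45, draw]
LT 135: heading 45 -> 180
FD 12.8: (-1.899,-19.699) -> (-14.699,-19.699) [heading=180, draw]
LT 135: heading 180 -> 315
RT 135: heading 315 -> 180
RT 45: heading 180 -> 135
Final: pos=(-14.699,-19.699), heading=135, 4 segment(s) drawn

Start position: (1, -7)
Final position: (-14.699, -19.699)
Distance = 20.192; >= 1e-6 -> NOT closed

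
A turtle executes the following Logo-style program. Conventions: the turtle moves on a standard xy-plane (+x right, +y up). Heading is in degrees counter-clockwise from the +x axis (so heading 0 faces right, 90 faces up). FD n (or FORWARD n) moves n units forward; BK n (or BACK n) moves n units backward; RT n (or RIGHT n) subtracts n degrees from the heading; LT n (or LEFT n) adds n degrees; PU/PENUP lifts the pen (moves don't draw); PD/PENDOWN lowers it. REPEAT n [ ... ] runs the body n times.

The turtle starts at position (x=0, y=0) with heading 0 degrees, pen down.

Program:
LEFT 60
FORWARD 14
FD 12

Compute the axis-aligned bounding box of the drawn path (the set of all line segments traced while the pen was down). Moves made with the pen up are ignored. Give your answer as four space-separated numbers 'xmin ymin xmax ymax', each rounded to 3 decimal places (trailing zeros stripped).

Answer: 0 0 13 22.517

Derivation:
Executing turtle program step by step:
Start: pos=(0,0), heading=0, pen down
LT 60: heading 0 -> 60
FD 14: (0,0) -> (7,12.124) [heading=60, draw]
FD 12: (7,12.124) -> (13,22.517) [heading=60, draw]
Final: pos=(13,22.517), heading=60, 2 segment(s) drawn

Segment endpoints: x in {0, 7, 13}, y in {0, 12.124, 22.517}
xmin=0, ymin=0, xmax=13, ymax=22.517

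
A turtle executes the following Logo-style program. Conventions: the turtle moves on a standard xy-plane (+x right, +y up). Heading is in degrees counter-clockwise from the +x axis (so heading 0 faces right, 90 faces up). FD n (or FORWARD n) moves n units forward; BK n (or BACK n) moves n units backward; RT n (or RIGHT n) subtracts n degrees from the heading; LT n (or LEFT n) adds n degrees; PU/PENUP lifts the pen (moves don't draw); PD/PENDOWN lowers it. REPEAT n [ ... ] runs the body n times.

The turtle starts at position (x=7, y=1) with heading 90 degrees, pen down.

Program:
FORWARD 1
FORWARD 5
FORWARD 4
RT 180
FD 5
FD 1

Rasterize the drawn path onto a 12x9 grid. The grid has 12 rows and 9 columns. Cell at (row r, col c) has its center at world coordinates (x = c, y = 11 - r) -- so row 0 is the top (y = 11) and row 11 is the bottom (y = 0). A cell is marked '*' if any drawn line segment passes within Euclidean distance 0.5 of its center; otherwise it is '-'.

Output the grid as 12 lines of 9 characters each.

Segment 0: (7,1) -> (7,2)
Segment 1: (7,2) -> (7,7)
Segment 2: (7,7) -> (7,11)
Segment 3: (7,11) -> (7,6)
Segment 4: (7,6) -> (7,5)

Answer: -------*-
-------*-
-------*-
-------*-
-------*-
-------*-
-------*-
-------*-
-------*-
-------*-
-------*-
---------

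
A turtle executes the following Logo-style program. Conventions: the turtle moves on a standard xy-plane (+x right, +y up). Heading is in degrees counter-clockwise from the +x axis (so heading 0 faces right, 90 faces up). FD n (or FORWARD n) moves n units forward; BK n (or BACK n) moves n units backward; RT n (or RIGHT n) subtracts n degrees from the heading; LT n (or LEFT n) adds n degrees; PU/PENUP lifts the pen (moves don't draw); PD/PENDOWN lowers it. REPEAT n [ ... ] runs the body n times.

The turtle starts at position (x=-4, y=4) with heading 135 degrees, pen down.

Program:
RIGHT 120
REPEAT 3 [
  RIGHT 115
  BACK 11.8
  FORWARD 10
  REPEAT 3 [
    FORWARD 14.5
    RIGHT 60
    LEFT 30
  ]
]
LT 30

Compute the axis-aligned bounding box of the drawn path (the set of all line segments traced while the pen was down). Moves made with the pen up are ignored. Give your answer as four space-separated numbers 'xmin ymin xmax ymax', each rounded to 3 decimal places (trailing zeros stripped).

Executing turtle program step by step:
Start: pos=(-4,4), heading=135, pen down
RT 120: heading 135 -> 15
REPEAT 3 [
  -- iteration 1/3 --
  RT 115: heading 15 -> 260
  BK 11.8: (-4,4) -> (-1.951,15.621) [heading=260, draw]
  FD 10: (-1.951,15.621) -> (-3.687,5.773) [heading=260, draw]
  REPEAT 3 [
    -- iteration 1/3 --
    FD 14.5: (-3.687,5.773) -> (-6.205,-8.507) [heading=260, draw]
    RT 60: heading 260 -> 200
    LT 30: heading 200 -> 230
    -- iteration 2/3 --
    FD 14.5: (-6.205,-8.507) -> (-15.526,-19.615) [heading=230, draw]
    RT 60: heading 230 -> 170
    LT 30: heading 170 -> 200
    -- iteration 3/3 --
    FD 14.5: (-15.526,-19.615) -> (-29.151,-24.574) [heading=200, draw]
    RT 60: heading 200 -> 140
    LT 30: heading 140 -> 170
  ]
  -- iteration 2/3 --
  RT 115: heading 170 -> 55
  BK 11.8: (-29.151,-24.574) -> (-35.919,-34.24) [heading=55, draw]
  FD 10: (-35.919,-34.24) -> (-30.184,-26.048) [heading=55, draw]
  REPEAT 3 [
    -- iteration 1/3 --
    FD 14.5: (-30.184,-26.048) -> (-21.867,-14.171) [heading=55, draw]
    RT 60: heading 55 -> 355
    LT 30: heading 355 -> 25
    -- iteration 2/3 --
    FD 14.5: (-21.867,-14.171) -> (-8.725,-8.043) [heading=25, draw]
    RT 60: heading 25 -> 325
    LT 30: heading 325 -> 355
    -- iteration 3/3 --
    FD 14.5: (-8.725,-8.043) -> (5.719,-9.307) [heading=355, draw]
    RT 60: heading 355 -> 295
    LT 30: heading 295 -> 325
  ]
  -- iteration 3/3 --
  RT 115: heading 325 -> 210
  BK 11.8: (5.719,-9.307) -> (15.939,-3.407) [heading=210, draw]
  FD 10: (15.939,-3.407) -> (7.278,-8.407) [heading=210, draw]
  REPEAT 3 [
    -- iteration 1/3 --
    FD 14.5: (7.278,-8.407) -> (-5.279,-15.657) [heading=210, draw]
    RT 60: heading 210 -> 150
    LT 30: heading 150 -> 180
    -- iteration 2/3 --
    FD 14.5: (-5.279,-15.657) -> (-19.779,-15.657) [heading=180, draw]
    RT 60: heading 180 -> 120
    LT 30: heading 120 -> 150
    -- iteration 3/3 --
    FD 14.5: (-19.779,-15.657) -> (-32.336,-8.407) [heading=150, draw]
    RT 60: heading 150 -> 90
    LT 30: heading 90 -> 120
  ]
]
LT 30: heading 120 -> 150
Final: pos=(-32.336,-8.407), heading=150, 15 segment(s) drawn

Segment endpoints: x in {-35.919, -32.336, -30.184, -29.151, -21.867, -19.779, -15.526, -8.725, -6.205, -5.279, -4, -3.687, -1.951, 5.719, 7.278, 15.939}, y in {-34.24, -26.048, -24.574, -19.615, -15.657, -15.657, -14.171, -9.307, -8.507, -8.407, -8.407, -8.043, -3.407, 4, 5.773, 15.621}
xmin=-35.919, ymin=-34.24, xmax=15.939, ymax=15.621

Answer: -35.919 -34.24 15.939 15.621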